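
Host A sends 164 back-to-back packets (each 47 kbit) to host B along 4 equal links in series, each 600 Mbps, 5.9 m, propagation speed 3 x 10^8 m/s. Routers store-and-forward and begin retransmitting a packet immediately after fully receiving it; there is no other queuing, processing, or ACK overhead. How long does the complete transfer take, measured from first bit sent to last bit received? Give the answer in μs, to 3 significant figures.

Per-hop transmission t_tx = L/R = 47000/600000000 = 78.3333 μs.
Per-hop propagation t_prop = 5.9/300000000 = 0.0196667 μs.
Pipeline fill: first packet needs 4·t_tx to clear all hops; remaining 163 packets each add one t_tx.
Total = (4+164-1)·t_tx + 4·t_prop = 167·78.3333 + 4·0.0196667 = 13100 μs.

13100 μs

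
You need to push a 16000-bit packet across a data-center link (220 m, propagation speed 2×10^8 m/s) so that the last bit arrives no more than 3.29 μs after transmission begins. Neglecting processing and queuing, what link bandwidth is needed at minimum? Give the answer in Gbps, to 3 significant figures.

Propagation delay = 220 / 200000000 = 1.1 μs.
Transmission budget = 3.29 − 1.1 = 2.19 μs.
R ≥ L / t_tx = 16000 bits / 2.19e-06 s = 7.31 Gbps.

7.31 Gbps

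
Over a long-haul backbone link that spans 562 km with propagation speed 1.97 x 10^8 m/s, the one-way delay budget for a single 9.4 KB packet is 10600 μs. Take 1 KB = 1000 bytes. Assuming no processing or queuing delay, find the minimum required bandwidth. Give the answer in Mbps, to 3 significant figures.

9.71 Mbps

L = 75200 bits.
Propagation delay = 562000 / 197000000 = 2852.79 μs.
Transmission budget = 10600 − 2852.79 = 7747.21 μs.
R ≥ L / t_tx = 75200 bits / 0.00774721 s = 9.71 Mbps.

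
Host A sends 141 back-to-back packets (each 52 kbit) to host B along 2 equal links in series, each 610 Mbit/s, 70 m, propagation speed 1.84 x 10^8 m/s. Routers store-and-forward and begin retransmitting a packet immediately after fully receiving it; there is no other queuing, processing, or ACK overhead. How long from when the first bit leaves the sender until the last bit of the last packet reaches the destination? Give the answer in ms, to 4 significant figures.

12.11 ms

Per-hop transmission t_tx = L/R = 52000/610000000 = 0.0852459 ms.
Per-hop propagation t_prop = 70/184000000 = 0.000380435 ms.
Pipeline fill: first packet needs 2·t_tx to clear all hops; remaining 140 packets each add one t_tx.
Total = (2+141-1)·t_tx + 2·t_prop = 142·0.0852459 + 2·0.000380435 = 12.11 ms.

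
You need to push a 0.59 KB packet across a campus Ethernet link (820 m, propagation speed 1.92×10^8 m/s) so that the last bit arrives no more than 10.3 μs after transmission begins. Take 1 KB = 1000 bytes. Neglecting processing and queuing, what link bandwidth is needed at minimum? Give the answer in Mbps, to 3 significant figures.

783 Mbps

L = 4720 bits.
Propagation delay = 820 / 192000000 = 4.27083 μs.
Transmission budget = 10.3 − 4.27083 = 6.02917 μs.
R ≥ L / t_tx = 4720 bits / 6.02917e-06 s = 783 Mbps.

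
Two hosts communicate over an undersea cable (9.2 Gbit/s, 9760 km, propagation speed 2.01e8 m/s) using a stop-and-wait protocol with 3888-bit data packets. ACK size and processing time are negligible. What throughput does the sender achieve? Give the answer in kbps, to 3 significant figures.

t_tx = L/R = 3888/9200000000 = 4.22609e-07 s.
t_prop = 9760000/2.01e+08 = 0.0485572 s; RTT = 0.0971144 s.
Cycle = t_tx + RTT = 0.0971149 s.
Throughput = L / cycle = 3888 / 0.0971149 = 40.0 kbps.

40.0 kbps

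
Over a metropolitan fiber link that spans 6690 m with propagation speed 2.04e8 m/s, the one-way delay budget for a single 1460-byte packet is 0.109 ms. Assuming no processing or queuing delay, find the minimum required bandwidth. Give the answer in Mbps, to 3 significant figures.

153 Mbps

L = 11680 bits.
Propagation delay = 6690 / 204000000 = 0.0327941 ms.
Transmission budget = 0.109 − 0.0327941 = 0.0762059 ms.
R ≥ L / t_tx = 11680 bits / 7.62059e-05 s = 153 Mbps.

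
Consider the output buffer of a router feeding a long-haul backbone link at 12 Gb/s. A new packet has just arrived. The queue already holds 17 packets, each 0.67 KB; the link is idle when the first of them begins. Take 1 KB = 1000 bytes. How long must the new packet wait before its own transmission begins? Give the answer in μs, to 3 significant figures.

7.59 μs

Each queued packet: L/R = 5360/12000000000 = 0.446667 μs.
17 queued → 7.59333 μs.
Queuing delay = 7.59 μs.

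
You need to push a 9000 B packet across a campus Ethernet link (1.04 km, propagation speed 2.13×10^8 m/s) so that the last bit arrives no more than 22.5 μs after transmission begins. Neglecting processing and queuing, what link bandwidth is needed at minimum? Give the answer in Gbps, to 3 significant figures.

L = 72000 bits.
Propagation delay = 1040 / 213000000 = 4.88263 μs.
Transmission budget = 22.5 − 4.88263 = 17.6174 μs.
R ≥ L / t_tx = 72000 bits / 1.76174e-05 s = 4.09 Gbps.

4.09 Gbps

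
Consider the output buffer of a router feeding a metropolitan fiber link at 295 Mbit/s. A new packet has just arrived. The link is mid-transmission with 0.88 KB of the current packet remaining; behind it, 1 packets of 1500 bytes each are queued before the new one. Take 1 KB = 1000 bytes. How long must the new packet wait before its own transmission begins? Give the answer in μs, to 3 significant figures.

Each queued packet: L/R = 12000/295000000 = 40.678 μs.
1 queued → 40.678 μs.
Plus remaining 7040 bits of current packet: 23.8644 μs.
Queuing delay = 64.5 μs.

64.5 μs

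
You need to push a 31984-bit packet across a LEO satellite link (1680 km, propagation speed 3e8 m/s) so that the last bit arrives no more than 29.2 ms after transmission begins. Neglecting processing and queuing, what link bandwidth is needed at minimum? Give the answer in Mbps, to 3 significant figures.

Propagation delay = 1680000 / 300000000 = 5.6 ms.
Transmission budget = 29.2 − 5.6 = 23.6 ms.
R ≥ L / t_tx = 31984 bits / 0.0236 s = 1.36 Mbps.

1.36 Mbps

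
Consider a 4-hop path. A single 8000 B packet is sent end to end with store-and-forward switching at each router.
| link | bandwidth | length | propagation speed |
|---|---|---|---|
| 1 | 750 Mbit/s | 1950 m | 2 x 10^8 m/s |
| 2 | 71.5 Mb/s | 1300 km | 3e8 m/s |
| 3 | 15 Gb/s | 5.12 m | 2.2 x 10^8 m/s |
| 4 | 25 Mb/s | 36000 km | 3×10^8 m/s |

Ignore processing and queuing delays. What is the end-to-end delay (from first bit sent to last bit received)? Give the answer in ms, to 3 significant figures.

L = 8000 × 8 = 64000 bits.
Transmission delays (L/R per hop): 0.0853333, 0.895105, 0.00426667, 2.56 ms; sum = 3.5447 ms.
Propagation delays (d/s per hop): 0.00975, 4.33333, 2.32727e-05, 120 ms; sum = 124.343 ms.
End-to-end = 128 ms.

128 ms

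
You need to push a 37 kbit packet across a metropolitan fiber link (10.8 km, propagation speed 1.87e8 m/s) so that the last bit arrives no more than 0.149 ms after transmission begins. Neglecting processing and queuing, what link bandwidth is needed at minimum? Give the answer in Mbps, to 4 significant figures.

Propagation delay = 10800 / 187000000 = 0.057754 ms.
Transmission budget = 0.149 − 0.057754 = 0.091246 ms.
R ≥ L / t_tx = 37000 bits / 9.1246e-05 s = 405.5 Mbps.

405.5 Mbps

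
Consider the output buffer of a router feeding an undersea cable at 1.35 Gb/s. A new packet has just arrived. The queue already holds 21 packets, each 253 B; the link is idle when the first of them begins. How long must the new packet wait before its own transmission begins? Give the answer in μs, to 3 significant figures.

Each queued packet: L/R = 2024/1350000000 = 1.49926 μs.
21 queued → 31.4844 μs.
Queuing delay = 31.5 μs.

31.5 μs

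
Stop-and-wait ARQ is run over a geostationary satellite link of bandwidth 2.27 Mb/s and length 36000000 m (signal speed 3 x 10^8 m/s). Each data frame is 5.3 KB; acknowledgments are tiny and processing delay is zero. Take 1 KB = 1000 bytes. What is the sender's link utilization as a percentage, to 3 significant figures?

7.22 %

t_tx = L/R = 42400/2270000 = 0.0186784 s.
t_prop = 36000000/300000000 = 0.12 s; RTT = 0.24 s.
Cycle = t_tx + RTT = 0.258678 s.
Utilization = t_tx / cycle = 0.0186784/0.258678 = 7.22 %.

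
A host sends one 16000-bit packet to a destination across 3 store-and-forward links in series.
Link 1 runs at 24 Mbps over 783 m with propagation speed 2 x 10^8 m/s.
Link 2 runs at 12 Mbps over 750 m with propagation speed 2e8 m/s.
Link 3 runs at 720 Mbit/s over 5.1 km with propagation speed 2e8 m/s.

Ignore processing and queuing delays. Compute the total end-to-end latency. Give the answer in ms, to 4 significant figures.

2.055 ms

Transmission delays (L/R per hop): 0.666667, 1.33333, 0.0222222 ms; sum = 2.02222 ms.
Propagation delays (d/s per hop): 0.003915, 0.00375, 0.0255 ms; sum = 0.033165 ms.
End-to-end = 2.055 ms.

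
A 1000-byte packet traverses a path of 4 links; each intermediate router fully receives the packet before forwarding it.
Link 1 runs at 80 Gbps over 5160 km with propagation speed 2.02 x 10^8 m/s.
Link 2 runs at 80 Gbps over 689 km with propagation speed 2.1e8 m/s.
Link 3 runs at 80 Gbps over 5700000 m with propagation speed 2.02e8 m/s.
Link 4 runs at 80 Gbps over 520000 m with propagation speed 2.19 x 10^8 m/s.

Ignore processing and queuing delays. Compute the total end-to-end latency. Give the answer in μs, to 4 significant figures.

59420 μs

L = 1000 × 8 = 8000 bits.
Transmission delay per hop = L/R = 8000/80000000000 = 0.1 μs; 4 hops → 0.4 μs.
Propagation delays (d/s per hop): 25544.6, 3280.95, 28217.8, 2374.43 μs; sum = 59417.8 μs.
End-to-end = 59420 μs.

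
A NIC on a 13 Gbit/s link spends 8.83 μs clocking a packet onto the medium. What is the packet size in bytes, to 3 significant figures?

L = R × t_tx = 13000000000 b/s × 8.83e-06 s = 114790 bits.
In bytes: 114790 / 8 = 14300 bytes.

14300 bytes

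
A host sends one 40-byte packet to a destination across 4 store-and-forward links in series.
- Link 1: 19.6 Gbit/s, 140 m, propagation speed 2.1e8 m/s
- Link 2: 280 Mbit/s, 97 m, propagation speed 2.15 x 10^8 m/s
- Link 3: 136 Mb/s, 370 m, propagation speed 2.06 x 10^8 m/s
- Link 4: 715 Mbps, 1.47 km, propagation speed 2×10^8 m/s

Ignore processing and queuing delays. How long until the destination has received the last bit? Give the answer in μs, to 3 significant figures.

14.2 μs

L = 40 × 8 = 320 bits.
Transmission delays (L/R per hop): 0.0163265, 1.14286, 2.35294, 0.447552 μs; sum = 3.95968 μs.
Propagation delays (d/s per hop): 0.666667, 0.451163, 1.79612, 7.35 μs; sum = 10.2639 μs.
End-to-end = 14.2 μs.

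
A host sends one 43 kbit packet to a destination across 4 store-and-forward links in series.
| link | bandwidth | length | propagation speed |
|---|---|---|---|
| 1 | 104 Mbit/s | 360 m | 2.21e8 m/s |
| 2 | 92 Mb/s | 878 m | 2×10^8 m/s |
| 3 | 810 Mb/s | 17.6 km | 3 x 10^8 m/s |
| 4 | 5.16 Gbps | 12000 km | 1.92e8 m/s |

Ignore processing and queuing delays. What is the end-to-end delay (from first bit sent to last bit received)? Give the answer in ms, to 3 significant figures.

63.5 ms

L = 43000 bits.
Transmission delays (L/R per hop): 0.413462, 0.467391, 0.0530864, 0.00833333 ms; sum = 0.942273 ms.
Propagation delays (d/s per hop): 0.00162896, 0.00439, 0.0586667, 62.5 ms; sum = 62.5647 ms.
End-to-end = 63.5 ms.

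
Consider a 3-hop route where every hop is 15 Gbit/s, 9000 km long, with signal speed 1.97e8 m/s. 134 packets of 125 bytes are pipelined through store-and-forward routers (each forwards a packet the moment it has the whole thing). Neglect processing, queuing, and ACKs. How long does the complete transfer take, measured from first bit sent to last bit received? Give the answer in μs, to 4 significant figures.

Per-hop transmission t_tx = L/R = 1000/15000000000 = 0.0666667 μs.
Per-hop propagation t_prop = 9000000/197000000 = 45685.3 μs.
Pipeline fill: first packet needs 3·t_tx to clear all hops; remaining 133 packets each add one t_tx.
Total = (3+134-1)·t_tx + 3·t_prop = 136·0.0666667 + 3·45685.3 = 137100 μs.

137100 μs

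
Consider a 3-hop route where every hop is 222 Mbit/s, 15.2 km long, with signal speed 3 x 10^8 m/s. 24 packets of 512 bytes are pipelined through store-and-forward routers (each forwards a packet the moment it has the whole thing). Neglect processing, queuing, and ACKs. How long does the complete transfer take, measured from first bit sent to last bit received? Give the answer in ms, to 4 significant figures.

0.6317 ms

Per-hop transmission t_tx = L/R = 4096/222000000 = 0.0184505 ms.
Per-hop propagation t_prop = 15200/300000000 = 0.0506667 ms.
Pipeline fill: first packet needs 3·t_tx to clear all hops; remaining 23 packets each add one t_tx.
Total = (3+24-1)·t_tx + 3·t_prop = 26·0.0184505 + 3·0.0506667 = 0.6317 ms.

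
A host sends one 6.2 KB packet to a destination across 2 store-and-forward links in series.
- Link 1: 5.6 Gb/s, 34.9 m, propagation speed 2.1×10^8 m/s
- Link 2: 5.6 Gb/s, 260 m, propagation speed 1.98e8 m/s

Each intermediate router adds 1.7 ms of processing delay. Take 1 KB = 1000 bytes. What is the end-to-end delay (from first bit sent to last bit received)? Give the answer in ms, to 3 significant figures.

1.72 ms

L = 49600 bits.
Transmission delay per hop = L/R = 49600/5600000000 = 0.00885714 ms; 2 hops → 0.0177143 ms.
Propagation delays (d/s per hop): 0.00016619, 0.00131313 ms; sum = 0.00147932 ms.
Processing at 1 router(s): 1 × 1.7 ms = 1.7 ms.
End-to-end = 1.72 ms.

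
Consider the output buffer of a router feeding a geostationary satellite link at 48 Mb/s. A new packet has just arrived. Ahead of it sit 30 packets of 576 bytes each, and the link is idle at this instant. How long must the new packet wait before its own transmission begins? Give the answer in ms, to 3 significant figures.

Each queued packet: L/R = 4608/48000000 = 0.096 ms.
30 queued → 2.88 ms.
Queuing delay = 2.88 ms.

2.88 ms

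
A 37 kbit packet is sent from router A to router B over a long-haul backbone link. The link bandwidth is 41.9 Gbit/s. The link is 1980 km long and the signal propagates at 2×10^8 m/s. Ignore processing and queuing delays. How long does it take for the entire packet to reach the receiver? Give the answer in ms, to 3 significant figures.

9.90 ms

L = 37000 bits.
Transmission delay = L/R = 37000 / 41900000000 = 0.000883055 ms.
Propagation delay = d/s = 1980000 m / 200000000 m/s = 9.9 ms.
Total = 9.90 ms.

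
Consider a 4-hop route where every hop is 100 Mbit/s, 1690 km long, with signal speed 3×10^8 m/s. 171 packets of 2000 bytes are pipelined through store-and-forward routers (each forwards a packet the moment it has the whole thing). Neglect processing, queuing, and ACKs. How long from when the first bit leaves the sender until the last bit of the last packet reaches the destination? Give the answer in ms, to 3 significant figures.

Per-hop transmission t_tx = L/R = 16000/100000000 = 0.16 ms.
Per-hop propagation t_prop = 1690000/300000000 = 5.63333 ms.
Pipeline fill: first packet needs 4·t_tx to clear all hops; remaining 170 packets each add one t_tx.
Total = (4+171-1)·t_tx + 4·t_prop = 174·0.16 + 4·5.63333 = 50.4 ms.

50.4 ms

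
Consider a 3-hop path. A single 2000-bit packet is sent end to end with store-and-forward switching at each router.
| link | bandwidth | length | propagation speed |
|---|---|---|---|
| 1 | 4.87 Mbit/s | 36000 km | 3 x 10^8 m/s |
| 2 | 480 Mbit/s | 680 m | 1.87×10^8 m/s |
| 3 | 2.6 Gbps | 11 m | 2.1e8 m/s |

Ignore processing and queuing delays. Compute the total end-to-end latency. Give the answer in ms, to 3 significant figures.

120 ms

Transmission delays (L/R per hop): 0.410678, 0.00416667, 0.000769231 ms; sum = 0.415614 ms.
Propagation delays (d/s per hop): 120, 0.00363636, 5.2381e-05 ms; sum = 120.004 ms.
End-to-end = 120 ms.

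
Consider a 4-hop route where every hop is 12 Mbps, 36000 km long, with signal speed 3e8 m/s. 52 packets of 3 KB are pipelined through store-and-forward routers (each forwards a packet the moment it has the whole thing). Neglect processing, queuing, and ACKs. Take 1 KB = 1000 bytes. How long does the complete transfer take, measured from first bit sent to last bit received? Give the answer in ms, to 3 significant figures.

590 ms

Per-hop transmission t_tx = L/R = 24000/12000000 = 2 ms.
Per-hop propagation t_prop = 36000000/300000000 = 120 ms.
Pipeline fill: first packet needs 4·t_tx to clear all hops; remaining 51 packets each add one t_tx.
Total = (4+52-1)·t_tx + 4·t_prop = 55·2 + 4·120 = 590 ms.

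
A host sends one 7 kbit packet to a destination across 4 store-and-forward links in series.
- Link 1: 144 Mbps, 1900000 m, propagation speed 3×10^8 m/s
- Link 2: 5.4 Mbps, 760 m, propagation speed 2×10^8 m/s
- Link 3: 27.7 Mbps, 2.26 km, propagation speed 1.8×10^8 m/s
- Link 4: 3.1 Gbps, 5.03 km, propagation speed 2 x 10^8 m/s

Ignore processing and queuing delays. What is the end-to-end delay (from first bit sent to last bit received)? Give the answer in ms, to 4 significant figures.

L = 7000 bits.
Transmission delays (L/R per hop): 0.0486111, 1.2963, 0.252708, 0.00225806 ms; sum = 1.59987 ms.
Propagation delays (d/s per hop): 6.33333, 0.0038, 0.0125556, 0.02515 ms; sum = 6.37484 ms.
End-to-end = 7.975 ms.

7.975 ms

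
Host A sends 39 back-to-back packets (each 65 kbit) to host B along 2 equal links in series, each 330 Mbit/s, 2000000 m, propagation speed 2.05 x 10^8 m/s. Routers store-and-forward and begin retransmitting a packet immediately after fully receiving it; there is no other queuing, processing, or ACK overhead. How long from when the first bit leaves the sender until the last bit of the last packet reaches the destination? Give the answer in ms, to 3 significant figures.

Per-hop transmission t_tx = L/R = 65000/330000000 = 0.19697 ms.
Per-hop propagation t_prop = 2000000/2.05e+08 = 9.7561 ms.
Pipeline fill: first packet needs 2·t_tx to clear all hops; remaining 38 packets each add one t_tx.
Total = (2+39-1)·t_tx + 2·t_prop = 40·0.19697 + 2·9.7561 = 27.4 ms.

27.4 ms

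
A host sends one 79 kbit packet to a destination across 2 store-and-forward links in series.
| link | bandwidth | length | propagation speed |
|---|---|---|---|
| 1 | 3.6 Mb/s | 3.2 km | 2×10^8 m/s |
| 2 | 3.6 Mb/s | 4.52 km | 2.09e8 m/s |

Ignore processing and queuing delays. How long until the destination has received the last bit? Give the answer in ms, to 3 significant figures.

L = 79000 bits.
Transmission delay per hop = L/R = 79000/3600000 = 21.9444 ms; 2 hops → 43.8889 ms.
Propagation delays (d/s per hop): 0.016, 0.0216268 ms; sum = 0.0376268 ms.
End-to-end = 43.9 ms.

43.9 ms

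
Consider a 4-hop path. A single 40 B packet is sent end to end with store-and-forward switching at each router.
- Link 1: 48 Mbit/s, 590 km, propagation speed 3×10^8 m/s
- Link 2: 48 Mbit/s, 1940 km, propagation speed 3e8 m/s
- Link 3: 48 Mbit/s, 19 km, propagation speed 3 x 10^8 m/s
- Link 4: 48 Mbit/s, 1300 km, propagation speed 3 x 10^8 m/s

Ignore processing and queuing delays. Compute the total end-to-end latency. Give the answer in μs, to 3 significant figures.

12900 μs

L = 40 × 8 = 320 bits.
Transmission delay per hop = L/R = 320/48000000 = 6.66667 μs; 4 hops → 26.6667 μs.
Propagation delays (d/s per hop): 1966.67, 6466.67, 63.3333, 4333.33 μs; sum = 12830 μs.
End-to-end = 12900 μs.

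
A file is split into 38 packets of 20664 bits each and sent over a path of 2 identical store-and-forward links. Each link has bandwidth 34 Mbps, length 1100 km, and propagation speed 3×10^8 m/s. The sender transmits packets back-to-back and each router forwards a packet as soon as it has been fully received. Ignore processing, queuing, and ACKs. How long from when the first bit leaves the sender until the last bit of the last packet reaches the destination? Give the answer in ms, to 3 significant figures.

31.0 ms

Per-hop transmission t_tx = L/R = 20664/34000000 = 0.607765 ms.
Per-hop propagation t_prop = 1100000/300000000 = 3.66667 ms.
Pipeline fill: first packet needs 2·t_tx to clear all hops; remaining 37 packets each add one t_tx.
Total = (2+38-1)·t_tx + 2·t_prop = 39·0.607765 + 2·3.66667 = 31.0 ms.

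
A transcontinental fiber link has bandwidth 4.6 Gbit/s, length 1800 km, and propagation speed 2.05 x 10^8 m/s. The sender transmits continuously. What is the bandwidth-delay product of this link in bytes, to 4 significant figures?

5049000 bytes

Propagation delay = 1800000 / 2.05e+08 = 0.00878049 s.
BDP = R × t_prop = 4600000000 × 0.00878049 = 40390200 bits.
In bytes: 40390200/8 = 5049000 bytes.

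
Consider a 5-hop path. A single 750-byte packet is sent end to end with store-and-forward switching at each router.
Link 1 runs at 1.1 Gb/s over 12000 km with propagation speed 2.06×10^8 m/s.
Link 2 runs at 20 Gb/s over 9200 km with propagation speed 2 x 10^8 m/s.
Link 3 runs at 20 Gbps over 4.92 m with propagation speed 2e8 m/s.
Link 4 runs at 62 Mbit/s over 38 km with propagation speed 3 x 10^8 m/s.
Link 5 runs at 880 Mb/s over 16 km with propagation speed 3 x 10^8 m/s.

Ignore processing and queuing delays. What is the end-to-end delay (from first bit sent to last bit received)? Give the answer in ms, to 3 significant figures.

L = 750 × 8 = 6000 bits.
Transmission delays (L/R per hop): 0.00545455, 0.0003, 0.0003, 0.0967742, 0.00681818 ms; sum = 0.109647 ms.
Propagation delays (d/s per hop): 58.2524, 46, 2.46e-05, 0.126667, 0.0533333 ms; sum = 104.432 ms.
End-to-end = 105 ms.

105 ms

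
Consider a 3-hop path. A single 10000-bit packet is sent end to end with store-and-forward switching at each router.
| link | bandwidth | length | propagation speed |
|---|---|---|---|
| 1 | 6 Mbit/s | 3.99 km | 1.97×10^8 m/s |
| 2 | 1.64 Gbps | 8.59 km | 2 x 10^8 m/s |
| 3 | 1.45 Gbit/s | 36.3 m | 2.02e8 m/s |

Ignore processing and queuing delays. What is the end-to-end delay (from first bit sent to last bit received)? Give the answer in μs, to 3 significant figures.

Transmission delays (L/R per hop): 1666.67, 6.09756, 6.89655 μs; sum = 1679.66 μs.
Propagation delays (d/s per hop): 20.2538, 42.95, 0.179703 μs; sum = 63.3835 μs.
End-to-end = 1740 μs.

1740 μs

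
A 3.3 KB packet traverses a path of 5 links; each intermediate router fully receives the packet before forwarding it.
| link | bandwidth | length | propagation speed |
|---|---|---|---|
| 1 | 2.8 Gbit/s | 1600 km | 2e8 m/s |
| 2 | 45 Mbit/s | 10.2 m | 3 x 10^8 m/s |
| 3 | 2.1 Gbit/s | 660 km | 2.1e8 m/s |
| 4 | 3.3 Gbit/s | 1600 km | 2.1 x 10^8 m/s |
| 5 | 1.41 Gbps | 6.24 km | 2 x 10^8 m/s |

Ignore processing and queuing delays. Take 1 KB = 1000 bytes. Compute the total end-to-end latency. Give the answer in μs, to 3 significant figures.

19400 μs

L = 26400 bits.
Transmission delays (L/R per hop): 9.42857, 586.667, 12.5714, 8, 18.7234 μs; sum = 635.39 μs.
Propagation delays (d/s per hop): 8000, 0.034, 3142.86, 7619.05, 31.2 μs; sum = 18793.1 μs.
End-to-end = 19400 μs.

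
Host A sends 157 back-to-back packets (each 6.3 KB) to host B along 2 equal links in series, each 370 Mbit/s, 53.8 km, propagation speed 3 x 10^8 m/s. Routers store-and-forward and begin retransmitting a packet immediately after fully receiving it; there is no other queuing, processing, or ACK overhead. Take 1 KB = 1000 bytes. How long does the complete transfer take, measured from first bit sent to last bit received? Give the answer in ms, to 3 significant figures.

Per-hop transmission t_tx = L/R = 50400/370000000 = 0.136216 ms.
Per-hop propagation t_prop = 53800/300000000 = 0.179333 ms.
Pipeline fill: first packet needs 2·t_tx to clear all hops; remaining 156 packets each add one t_tx.
Total = (2+157-1)·t_tx + 2·t_prop = 158·0.136216 + 2·0.179333 = 21.9 ms.

21.9 ms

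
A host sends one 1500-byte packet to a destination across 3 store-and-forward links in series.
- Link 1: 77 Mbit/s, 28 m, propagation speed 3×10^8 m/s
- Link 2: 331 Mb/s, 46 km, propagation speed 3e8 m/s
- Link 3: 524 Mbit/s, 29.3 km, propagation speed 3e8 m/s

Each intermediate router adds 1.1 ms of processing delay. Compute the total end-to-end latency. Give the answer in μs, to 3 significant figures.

2670 μs

L = 1500 × 8 = 12000 bits.
Transmission delays (L/R per hop): 155.844, 36.2538, 22.9008 μs; sum = 214.999 μs.
Propagation delays (d/s per hop): 0.0933333, 153.333, 97.6667 μs; sum = 251.093 μs.
Processing at 2 router(s): 2 × 1.1 ms = 2200 μs.
End-to-end = 2670 μs.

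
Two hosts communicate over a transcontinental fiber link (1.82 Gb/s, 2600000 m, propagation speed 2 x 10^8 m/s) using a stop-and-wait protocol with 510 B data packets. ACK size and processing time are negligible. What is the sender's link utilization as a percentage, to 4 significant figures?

0.008621 %

t_tx = L/R = 4080/1820000000 = 2.24176e-06 s.
t_prop = 2600000/200000000 = 0.013 s; RTT = 0.026 s.
Cycle = t_tx + RTT = 0.0260022 s.
Utilization = t_tx / cycle = 2.24176e-06/0.0260022 = 0.008621 %.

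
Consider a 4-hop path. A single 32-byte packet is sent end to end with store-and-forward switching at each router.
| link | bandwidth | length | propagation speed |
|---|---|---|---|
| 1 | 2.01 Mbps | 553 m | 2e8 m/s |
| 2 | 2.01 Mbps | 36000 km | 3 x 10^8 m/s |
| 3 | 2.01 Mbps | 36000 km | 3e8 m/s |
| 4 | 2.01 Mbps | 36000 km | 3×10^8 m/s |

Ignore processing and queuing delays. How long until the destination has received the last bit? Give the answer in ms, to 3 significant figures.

L = 32 × 8 = 256 bits.
Transmission delay per hop = L/R = 256/2.01e+06 = 0.127363 ms; 4 hops → 0.509453 ms.
Propagation delays (d/s per hop): 0.002765, 120, 120, 120 ms; sum = 360.003 ms.
End-to-end = 361 ms.

361 ms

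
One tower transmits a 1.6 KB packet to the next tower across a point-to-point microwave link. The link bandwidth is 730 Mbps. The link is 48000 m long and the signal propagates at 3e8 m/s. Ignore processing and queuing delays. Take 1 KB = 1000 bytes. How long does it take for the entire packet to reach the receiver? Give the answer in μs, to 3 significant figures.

L = 12800 bits.
Transmission delay = L/R = 12800 / 730000000 = 17.5342 μs.
Propagation delay = d/s = 48000 m / 300000000 m/s = 160 μs.
Total = 178 μs.

178 μs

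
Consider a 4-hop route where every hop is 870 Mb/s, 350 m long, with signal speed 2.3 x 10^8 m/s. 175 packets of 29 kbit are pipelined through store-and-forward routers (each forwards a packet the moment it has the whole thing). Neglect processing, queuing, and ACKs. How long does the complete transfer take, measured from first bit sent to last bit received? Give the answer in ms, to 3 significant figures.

Per-hop transmission t_tx = L/R = 29000/870000000 = 0.0333333 ms.
Per-hop propagation t_prop = 350/2.3e+08 = 0.00152174 ms.
Pipeline fill: first packet needs 4·t_tx to clear all hops; remaining 174 packets each add one t_tx.
Total = (4+175-1)·t_tx + 4·t_prop = 178·0.0333333 + 4·0.00152174 = 5.94 ms.

5.94 ms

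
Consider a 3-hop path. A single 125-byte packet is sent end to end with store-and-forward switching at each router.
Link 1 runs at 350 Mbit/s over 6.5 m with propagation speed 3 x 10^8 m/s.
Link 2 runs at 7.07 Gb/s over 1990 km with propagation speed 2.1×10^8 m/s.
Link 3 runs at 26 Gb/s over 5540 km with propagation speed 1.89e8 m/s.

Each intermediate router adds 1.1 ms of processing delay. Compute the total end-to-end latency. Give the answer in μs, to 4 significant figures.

L = 125 × 8 = 1000 bits.
Transmission delays (L/R per hop): 2.85714, 0.141443, 0.0384615 μs; sum = 3.03705 μs.
Propagation delays (d/s per hop): 0.0216667, 9476.19, 29312.2 μs; sum = 38788.4 μs.
Processing at 2 router(s): 2 × 1.1 ms = 2200 μs.
End-to-end = 40990 μs.

40990 μs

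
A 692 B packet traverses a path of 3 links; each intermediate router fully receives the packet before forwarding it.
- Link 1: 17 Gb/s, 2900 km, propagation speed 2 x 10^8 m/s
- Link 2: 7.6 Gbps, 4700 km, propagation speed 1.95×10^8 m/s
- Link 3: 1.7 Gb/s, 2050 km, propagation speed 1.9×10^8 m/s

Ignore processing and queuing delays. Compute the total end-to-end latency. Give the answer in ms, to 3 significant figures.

L = 692 × 8 = 5536 bits.
Transmission delays (L/R per hop): 0.000325647, 0.000728421, 0.00325647 ms; sum = 0.00431054 ms.
Propagation delays (d/s per hop): 14.5, 24.1026, 10.7895 ms; sum = 49.392 ms.
End-to-end = 49.4 ms.

49.4 ms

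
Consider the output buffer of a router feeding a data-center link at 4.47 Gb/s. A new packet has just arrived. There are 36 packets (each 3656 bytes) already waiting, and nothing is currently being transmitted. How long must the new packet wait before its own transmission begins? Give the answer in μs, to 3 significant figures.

236 μs

Each queued packet: L/R = 29248/4470000000 = 6.54318 μs.
36 queued → 235.554 μs.
Queuing delay = 236 μs.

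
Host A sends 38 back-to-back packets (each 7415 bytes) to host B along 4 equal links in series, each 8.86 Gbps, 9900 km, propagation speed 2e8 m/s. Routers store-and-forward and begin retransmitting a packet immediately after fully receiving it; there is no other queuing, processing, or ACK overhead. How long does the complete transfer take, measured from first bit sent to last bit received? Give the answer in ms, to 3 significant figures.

198 ms

Per-hop transmission t_tx = L/R = 59320/8860000000 = 0.00669526 ms.
Per-hop propagation t_prop = 9900000/200000000 = 49.5 ms.
Pipeline fill: first packet needs 4·t_tx to clear all hops; remaining 37 packets each add one t_tx.
Total = (4+38-1)·t_tx + 4·t_prop = 41·0.00669526 + 4·49.5 = 198 ms.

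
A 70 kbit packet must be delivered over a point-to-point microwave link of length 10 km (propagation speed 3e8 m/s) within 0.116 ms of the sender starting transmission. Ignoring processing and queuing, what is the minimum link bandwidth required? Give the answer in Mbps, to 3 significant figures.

847 Mbps

Propagation delay = 10000 / 300000000 = 0.0333333 ms.
Transmission budget = 0.116 − 0.0333333 = 0.0826667 ms.
R ≥ L / t_tx = 70000 bits / 8.26667e-05 s = 847 Mbps.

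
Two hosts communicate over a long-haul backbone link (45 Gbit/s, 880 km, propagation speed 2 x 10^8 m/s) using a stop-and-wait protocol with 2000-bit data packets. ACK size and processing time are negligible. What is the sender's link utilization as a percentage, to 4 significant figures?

t_tx = L/R = 2000/45000000000 = 4.44444e-08 s.
t_prop = 880000/200000000 = 0.0044 s; RTT = 0.0088 s.
Cycle = t_tx + RTT = 0.00880004 s.
Utilization = t_tx / cycle = 4.44444e-08/0.00880004 = 0.0005050 %.

0.0005050 %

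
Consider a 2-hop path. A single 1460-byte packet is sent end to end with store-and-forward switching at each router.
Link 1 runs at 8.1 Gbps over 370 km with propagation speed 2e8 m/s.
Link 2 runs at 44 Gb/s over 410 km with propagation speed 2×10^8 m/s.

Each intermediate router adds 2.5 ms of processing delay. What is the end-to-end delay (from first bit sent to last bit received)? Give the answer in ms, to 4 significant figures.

L = 1460 × 8 = 11680 bits.
Transmission delays (L/R per hop): 0.00144198, 0.000265455 ms; sum = 0.00170743 ms.
Propagation delays (d/s per hop): 1.85, 2.05 ms; sum = 3.9 ms.
Processing at 1 router(s): 1 × 2.5 ms = 2.5 ms.
End-to-end = 6.402 ms.

6.402 ms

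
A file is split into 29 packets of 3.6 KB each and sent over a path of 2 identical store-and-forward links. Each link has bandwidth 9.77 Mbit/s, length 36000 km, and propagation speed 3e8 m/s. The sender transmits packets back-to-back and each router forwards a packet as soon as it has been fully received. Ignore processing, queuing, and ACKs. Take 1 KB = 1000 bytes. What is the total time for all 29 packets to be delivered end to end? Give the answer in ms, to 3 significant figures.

328 ms

Per-hop transmission t_tx = L/R = 28800/9770000 = 2.9478 ms.
Per-hop propagation t_prop = 36000000/300000000 = 120 ms.
Pipeline fill: first packet needs 2·t_tx to clear all hops; remaining 28 packets each add one t_tx.
Total = (2+29-1)·t_tx + 2·t_prop = 30·2.9478 + 2·120 = 328 ms.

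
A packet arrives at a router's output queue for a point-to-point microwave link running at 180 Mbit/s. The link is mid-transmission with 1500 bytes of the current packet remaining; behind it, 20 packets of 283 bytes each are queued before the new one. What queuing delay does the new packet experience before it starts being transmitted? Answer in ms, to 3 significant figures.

0.318 ms

Each queued packet: L/R = 2264/180000000 = 0.0125778 ms.
20 queued → 0.251556 ms.
Plus remaining 12000 bits of current packet: 0.0666667 ms.
Queuing delay = 0.318 ms.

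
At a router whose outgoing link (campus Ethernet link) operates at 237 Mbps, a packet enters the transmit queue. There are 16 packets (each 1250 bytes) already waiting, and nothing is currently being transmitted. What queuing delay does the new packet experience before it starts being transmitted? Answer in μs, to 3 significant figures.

Each queued packet: L/R = 10000/237000000 = 42.1941 μs.
16 queued → 675.105 μs.
Queuing delay = 675 μs.

675 μs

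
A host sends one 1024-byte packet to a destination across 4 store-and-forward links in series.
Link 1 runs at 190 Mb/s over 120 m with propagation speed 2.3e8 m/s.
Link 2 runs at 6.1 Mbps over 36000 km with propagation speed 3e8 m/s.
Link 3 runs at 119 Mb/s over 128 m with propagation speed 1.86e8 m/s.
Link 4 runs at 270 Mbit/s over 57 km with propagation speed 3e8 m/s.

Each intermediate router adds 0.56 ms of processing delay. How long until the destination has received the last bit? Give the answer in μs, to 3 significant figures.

123000 μs

L = 1024 × 8 = 8192 bits.
Transmission delays (L/R per hop): 43.1158, 1342.95, 68.8403, 30.3407 μs; sum = 1485.25 μs.
Propagation delays (d/s per hop): 0.521739, 120000, 0.688172, 190 μs; sum = 120191 μs.
Processing at 3 router(s): 3 × 0.56 ms = 1680 μs.
End-to-end = 123000 μs.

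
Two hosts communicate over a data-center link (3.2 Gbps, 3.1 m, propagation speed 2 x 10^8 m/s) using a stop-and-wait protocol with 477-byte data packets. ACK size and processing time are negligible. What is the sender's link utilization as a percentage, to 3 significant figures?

t_tx = L/R = 3816/3200000000 = 1.1925e-06 s.
t_prop = 3.1/200000000 = 1.55e-08 s; RTT = 3.1e-08 s.
Cycle = t_tx + RTT = 1.2235e-06 s.
Utilization = t_tx / cycle = 1.1925e-06/1.2235e-06 = 97.5 %.

97.5 %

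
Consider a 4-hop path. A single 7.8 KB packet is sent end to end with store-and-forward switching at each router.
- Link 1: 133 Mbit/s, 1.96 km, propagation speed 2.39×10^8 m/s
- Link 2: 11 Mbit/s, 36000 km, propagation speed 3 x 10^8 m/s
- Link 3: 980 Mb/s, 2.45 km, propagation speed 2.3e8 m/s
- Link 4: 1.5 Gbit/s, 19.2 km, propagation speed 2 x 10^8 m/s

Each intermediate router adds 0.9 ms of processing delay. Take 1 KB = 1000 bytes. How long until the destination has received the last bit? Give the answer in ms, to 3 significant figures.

129 ms

L = 62400 bits.
Transmission delays (L/R per hop): 0.469173, 5.67273, 0.0636735, 0.0416 ms; sum = 6.24717 ms.
Propagation delays (d/s per hop): 0.00820084, 120, 0.0106522, 0.096 ms; sum = 120.115 ms.
Processing at 3 router(s): 3 × 0.9 ms = 2.7 ms.
End-to-end = 129 ms.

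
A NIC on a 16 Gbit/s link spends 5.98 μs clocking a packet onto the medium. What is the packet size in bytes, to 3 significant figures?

L = R × t_tx = 16000000000 b/s × 5.98e-06 s = 95680 bits.
In bytes: 95680 / 8 = 12000 bytes.

12000 bytes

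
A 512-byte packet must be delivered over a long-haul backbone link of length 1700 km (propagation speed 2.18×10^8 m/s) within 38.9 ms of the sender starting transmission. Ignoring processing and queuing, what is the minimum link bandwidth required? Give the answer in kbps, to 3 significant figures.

L = 4096 bits.
Propagation delay = 1700000 / 2.18e+08 = 7.79817 ms.
Transmission budget = 38.9 − 7.79817 = 31.1018 ms.
R ≥ L / t_tx = 4096 bits / 0.0311018 s = 132 kbps.

132 kbps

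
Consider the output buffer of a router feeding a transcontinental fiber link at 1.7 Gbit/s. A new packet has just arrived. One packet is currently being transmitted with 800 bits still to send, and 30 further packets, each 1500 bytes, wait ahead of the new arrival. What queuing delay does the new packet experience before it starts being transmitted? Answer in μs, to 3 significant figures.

Each queued packet: L/R = 12000/1700000000 = 7.05882 μs.
30 queued → 211.765 μs.
Plus remaining 800 bits of current packet: 0.470588 μs.
Queuing delay = 212 μs.

212 μs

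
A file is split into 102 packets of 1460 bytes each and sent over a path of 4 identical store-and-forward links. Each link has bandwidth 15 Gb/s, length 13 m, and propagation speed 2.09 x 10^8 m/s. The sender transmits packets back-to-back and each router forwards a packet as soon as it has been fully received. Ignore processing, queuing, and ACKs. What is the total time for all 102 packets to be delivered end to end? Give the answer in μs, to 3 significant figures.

82.0 μs

Per-hop transmission t_tx = L/R = 11680/15000000000 = 0.778667 μs.
Per-hop propagation t_prop = 13/209000000 = 0.062201 μs.
Pipeline fill: first packet needs 4·t_tx to clear all hops; remaining 101 packets each add one t_tx.
Total = (4+102-1)·t_tx + 4·t_prop = 105·0.778667 + 4·0.062201 = 82.0 μs.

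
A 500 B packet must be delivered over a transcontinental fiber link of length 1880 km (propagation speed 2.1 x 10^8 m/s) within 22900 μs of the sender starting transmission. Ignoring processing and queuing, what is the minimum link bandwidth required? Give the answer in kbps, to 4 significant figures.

286.8 kbps

L = 4000 bits.
Propagation delay = 1880000 / 210000000 = 8952.38 μs.
Transmission budget = 22900 − 8952.38 = 13947.6 μs.
R ≥ L / t_tx = 4000 bits / 0.0139476 s = 286.8 kbps.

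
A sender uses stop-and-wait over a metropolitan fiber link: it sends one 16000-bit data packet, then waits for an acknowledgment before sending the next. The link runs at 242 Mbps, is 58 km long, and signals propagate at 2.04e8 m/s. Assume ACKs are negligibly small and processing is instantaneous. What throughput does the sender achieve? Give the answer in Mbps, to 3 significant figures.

t_tx = L/R = 16000/242000000 = 6.61157e-05 s.
t_prop = 58000/204000000 = 0.000284314 s; RTT = 0.000568627 s.
Cycle = t_tx + RTT = 0.000634743 s.
Throughput = L / cycle = 16000 / 0.000634743 = 25.2 Mbps.

25.2 Mbps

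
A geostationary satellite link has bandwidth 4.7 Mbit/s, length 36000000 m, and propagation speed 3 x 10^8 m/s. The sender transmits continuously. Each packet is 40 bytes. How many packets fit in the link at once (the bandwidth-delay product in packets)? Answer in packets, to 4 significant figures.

1763 packets

Propagation delay = 36000000 / 300000000 = 0.12 s.
BDP = R × t_prop = 4700000 × 0.12 = 564000 bits.
In packets of 320 bits: 1763 packets.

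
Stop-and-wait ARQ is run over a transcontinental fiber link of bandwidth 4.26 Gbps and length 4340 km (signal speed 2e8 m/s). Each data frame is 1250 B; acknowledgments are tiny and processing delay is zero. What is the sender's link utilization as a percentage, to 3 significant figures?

t_tx = L/R = 10000/4260000000 = 2.34742e-06 s.
t_prop = 4340000/200000000 = 0.0217 s; RTT = 0.0434 s.
Cycle = t_tx + RTT = 0.0434023 s.
Utilization = t_tx / cycle = 2.34742e-06/0.0434023 = 0.00541 %.

0.00541 %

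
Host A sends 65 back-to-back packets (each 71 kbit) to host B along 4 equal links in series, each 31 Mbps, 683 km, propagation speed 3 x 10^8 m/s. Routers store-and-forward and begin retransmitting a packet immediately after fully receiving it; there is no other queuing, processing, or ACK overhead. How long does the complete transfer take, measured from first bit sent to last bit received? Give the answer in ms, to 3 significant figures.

165 ms

Per-hop transmission t_tx = L/R = 71000/31000000 = 2.29032 ms.
Per-hop propagation t_prop = 683000/300000000 = 2.27667 ms.
Pipeline fill: first packet needs 4·t_tx to clear all hops; remaining 64 packets each add one t_tx.
Total = (4+65-1)·t_tx + 4·t_prop = 68·2.29032 + 4·2.27667 = 165 ms.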